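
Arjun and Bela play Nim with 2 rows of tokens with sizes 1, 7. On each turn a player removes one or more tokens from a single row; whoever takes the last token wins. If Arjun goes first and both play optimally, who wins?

Compute the nim-sum pairwise:
1 ⊕ 7 = 6
The nim-sum is 6 ≠ 0, so this is an N-position: the player to move can win; Arjun has a winning move.

Arjun wins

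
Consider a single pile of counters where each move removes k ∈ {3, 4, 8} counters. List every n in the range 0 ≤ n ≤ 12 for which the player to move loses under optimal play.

0, 1, 2, 7, 12

Compute g(0), g(1), … for moves {3, 4, 8}:
g(0) = mex{} = 0
g(1) = mex{} = 0
g(2) = mex{} = 0
g(3) = mex{0} = 1
g(4) = mex{0} = 1
g(5) = mex{0} = 1
g(6) = mex{0,1} = 2
g(7) = mex{1} = 0
g(8) = mex{0,1} = 2
g(9) = mex{0,1,2} = 3
g(10) = mex{0,2} = 1
g(11) = mex{0,1,2} = 3
g(12) = mex{1,2,3} = 0
The P-positions (g = 0) in 0..12 are 0, 1, 2, 7, 12.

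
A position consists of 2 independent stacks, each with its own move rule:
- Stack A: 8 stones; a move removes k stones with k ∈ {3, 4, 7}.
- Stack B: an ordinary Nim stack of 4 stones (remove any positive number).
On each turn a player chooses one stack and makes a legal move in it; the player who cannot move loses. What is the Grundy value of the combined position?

6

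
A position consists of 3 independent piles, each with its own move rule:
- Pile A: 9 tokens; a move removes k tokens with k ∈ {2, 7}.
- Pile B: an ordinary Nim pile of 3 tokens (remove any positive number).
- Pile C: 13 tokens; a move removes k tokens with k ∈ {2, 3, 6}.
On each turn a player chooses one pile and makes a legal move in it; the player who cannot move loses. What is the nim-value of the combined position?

1

Build the Grundy sequence for pile A with g(k) = mex{g(k−s) : s ∈ {2, 7}, s ≤ k}:
k:     0  1  2  3  4  5  6  7  8  9
g(k):  0  0  1  1  0  0  1  1  2  0
So g(9) = 0.
Pile B is a plain Nim pile of size 3, so its Grundy value is 3.
Build the Grundy sequence for pile C with g(k) = mex{g(k−s) : s ∈ {2, 3, 6}, s ≤ k}:
g(0) = mex{} = 0
g(1) = mex{} = 0
g(2) = mex{0} = 1
g(3) = mex{0} = 1
g(4) = mex{0,1} = 2
g(5) = mex{1} = 0
g(6) = mex{0,1,2} = 3
g(7) = mex{0,2} = 1
g(8) = mex{0,1,3} = 2
g(9) = mex{1,3} = 0
g(10) = mex{1,2} = 0
g(11) = mex{0,2} = 1
g(12) = mex{0,3} = 1
g(13) = mex{0,1} = 2
So g(13) = 2.
By the Sprague-Grundy theorem, the Grundy value of a sum of independent games is the XOR of the component values.
Combined value = 0 XOR 3 XOR 2 = 1.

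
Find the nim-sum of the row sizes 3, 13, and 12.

Compute the nim-sum pairwise:
3 ^ 13 = 14
14 ^ 12 = 2

2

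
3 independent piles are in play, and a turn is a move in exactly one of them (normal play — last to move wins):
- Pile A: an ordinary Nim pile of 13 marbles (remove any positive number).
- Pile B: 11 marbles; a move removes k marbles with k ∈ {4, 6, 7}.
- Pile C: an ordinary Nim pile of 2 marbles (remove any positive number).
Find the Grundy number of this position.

Pile A is a plain Nim pile of size 13, so its Grundy value is 13.
Grundy values for pile B (subtraction set {4, 6, 7}):
g(0) = mex{} = 0
g(1) = mex{} = 0
g(2) = mex{} = 0
g(3) = mex{} = 0
g(4) = mex{0} = 1
g(5) = mex{0} = 1
g(6) = mex{0} = 1
g(7) = mex{0} = 1
g(8) = mex{0,1} = 2
g(9) = mex{0,1} = 2
g(10) = mex{0,1} = 2
g(11) = mex{1} = 0
So g(11) = 0.
Pile C is a plain Nim pile of size 2, so its Grundy value is 2.
By the Sprague-Grundy theorem, the Grundy value of a sum of independent games is the XOR of the component values.
Combined value = 13 XOR 0 XOR 2 = 15.

15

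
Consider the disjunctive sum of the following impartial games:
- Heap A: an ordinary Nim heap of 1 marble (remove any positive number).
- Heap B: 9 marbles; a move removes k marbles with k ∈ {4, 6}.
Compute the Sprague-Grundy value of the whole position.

3

Heap A is a plain Nim heap of size 1, so its Grundy value is 1.
For heap B, compute g(0), g(1), … with moves {4, 6}:
k:     0  1  2  3  4  5  6  7  8  9
g(k):  0  0  0  0  1  1  1  1  2  2
So g(9) = 2.
The value of a disjunctive sum is the nim-sum of the parts.
Combined value = 1 XOR 2 = 3.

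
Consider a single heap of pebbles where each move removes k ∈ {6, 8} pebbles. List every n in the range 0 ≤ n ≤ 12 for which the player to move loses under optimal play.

0, 1, 2, 3, 4, 5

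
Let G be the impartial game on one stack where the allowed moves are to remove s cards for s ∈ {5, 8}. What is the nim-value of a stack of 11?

2

Grundy values for subtraction set {5, 8}:
g(0) = mex{} = 0
g(1) = mex{} = 0
g(2) = mex{} = 0
g(3) = mex{} = 0
g(4) = mex{} = 0
g(5) = mex{0} = 1
g(6) = mex{0} = 1
g(7) = mex{0} = 1
g(8) = mex{0} = 1
g(9) = mex{0} = 1
g(10) = mex{0,1} = 2
g(11) = mex{0,1} = 2
So g(11) = 2.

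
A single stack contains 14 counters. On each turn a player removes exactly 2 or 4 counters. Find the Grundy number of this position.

1

Build the Grundy sequence with g(k) = mex{g(k−s) : s ∈ {2, 4}, s ≤ k}:
k:     0  1  2  3  4  5  6  7  8  9 10 11 12 13 14
g(k):  0  0  1  1  2  2  0  0  1  1  2  2  0  0  1
So g(14) = 1.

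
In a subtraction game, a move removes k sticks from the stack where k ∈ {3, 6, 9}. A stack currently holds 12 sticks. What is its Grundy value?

Compute g(0), g(1), … for moves {3, 6, 9}:
g(0) = mex{} = 0
g(1) = mex{} = 0
g(2) = mex{} = 0
g(3) = mex{0} = 1
g(4) = mex{0} = 1
g(5) = mex{0} = 1
g(6) = mex{0,1} = 2
g(7) = mex{0,1} = 2
g(8) = mex{0,1} = 2
g(9) = mex{0,1,2} = 3
g(10) = mex{0,1,2} = 3
g(11) = mex{0,1,2} = 3
g(12) = mex{1,2,3} = 0
So g(12) = 0.

0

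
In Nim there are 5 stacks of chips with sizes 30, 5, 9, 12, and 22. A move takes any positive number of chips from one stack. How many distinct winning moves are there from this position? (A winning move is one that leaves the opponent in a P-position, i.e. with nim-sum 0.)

3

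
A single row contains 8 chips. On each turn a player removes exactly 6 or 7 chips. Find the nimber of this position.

Compute g(0), g(1), … for moves {6, 7}:
g(0) = mex{} = 0
g(1) = mex{} = 0
g(2) = mex{} = 0
g(3) = mex{} = 0
g(4) = mex{} = 0
g(5) = mex{} = 0
g(6) = mex{0} = 1
g(7) = mex{0} = 1
g(8) = mex{0} = 1
So g(8) = 1.

1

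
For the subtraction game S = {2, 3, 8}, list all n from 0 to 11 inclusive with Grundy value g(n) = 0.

Compute g(0), g(1), … for moves {2, 3, 8}:
k:     0  1  2  3  4  5  6  7  8  9 10 11
g(k):  0  0  1  1  2  0  0  1  1  2  0  0
The P-positions (g = 0) in 0..11 are 0, 1, 5, 6, 10, 11.

0, 1, 5, 6, 10, 11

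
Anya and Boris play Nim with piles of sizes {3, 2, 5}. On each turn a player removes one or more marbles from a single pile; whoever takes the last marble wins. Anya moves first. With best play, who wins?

Nim-sum: 3 ⊕ 2 ⊕ 5 = 4.
The nim-sum is 4 ≠ 0, so this is an N-position: the player to move can win; Anya has a winning move.

Anya wins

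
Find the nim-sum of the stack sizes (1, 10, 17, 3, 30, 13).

10

Nim-sum: 1 ⊕ 10 ⊕ 17 ⊕ 3 ⊕ 30 ⊕ 13 = 10.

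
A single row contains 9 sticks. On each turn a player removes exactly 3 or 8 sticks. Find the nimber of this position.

1

Compute g(0), g(1), … for moves {3, 8}:
g(0) = mex{} = 0
g(1) = mex{} = 0
g(2) = mex{} = 0
g(3) = mex{0} = 1
g(4) = mex{0} = 1
g(5) = mex{0} = 1
g(6) = mex{1} = 0
g(7) = mex{1} = 0
g(8) = mex{0,1} = 2
g(9) = mex{0} = 1
So g(9) = 1.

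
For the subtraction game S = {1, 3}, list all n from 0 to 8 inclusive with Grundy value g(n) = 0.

0, 2, 4, 6, 8

Build the Grundy sequence with g(k) = mex{g(k−s) : s ∈ {1, 3}, s ≤ k}:
k:     0  1  2  3  4  5  6  7  8
g(k):  0  1  0  1  0  1  0  1  0
The P-positions (g = 0) in 0..8 are 0, 2, 4, 6, 8.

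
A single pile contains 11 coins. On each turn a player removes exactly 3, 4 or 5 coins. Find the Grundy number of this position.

1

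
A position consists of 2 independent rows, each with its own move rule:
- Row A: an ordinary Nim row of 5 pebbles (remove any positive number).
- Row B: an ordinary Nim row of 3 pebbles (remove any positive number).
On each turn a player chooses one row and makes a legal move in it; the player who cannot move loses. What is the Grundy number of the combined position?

Row A is a plain Nim row of size 5, so its Grundy value is 5.
Row B is a plain Nim row of size 3, so its Grundy value is 3.
By the Sprague-Grundy theorem, the Grundy value of a sum of independent games is the XOR of the component values.
Combined value = 5 XOR 3 = 6.

6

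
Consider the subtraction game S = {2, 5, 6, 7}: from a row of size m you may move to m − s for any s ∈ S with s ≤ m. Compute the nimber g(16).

0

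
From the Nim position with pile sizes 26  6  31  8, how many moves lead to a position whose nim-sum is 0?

Nim-sum: 26 ⊕ 6 ⊕ 31 ⊕ 8 = 11.
The overall nim-sum is X = 11. A pile of size p has a winning move iff p XOR X < p (reduce it to p XOR X).
  26: 26 XOR 11 = 17 < 26 — winning move (to 17).
  6: 6 XOR 11 = 13 ≥ 6 — no move.
  31: 31 XOR 11 = 20 < 31 — winning move (to 20).
  8: 8 XOR 11 = 3 < 8 — winning move (to 3).
That gives 3 winning moves.

3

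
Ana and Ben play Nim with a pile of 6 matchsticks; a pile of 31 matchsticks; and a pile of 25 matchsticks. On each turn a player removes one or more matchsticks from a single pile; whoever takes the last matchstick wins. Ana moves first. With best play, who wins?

Ben wins

In binary:
  00110  (6)
  11111  (31)
  11001  (25)
  -----
  00000  (0)
The nim-sum is 0, so this is a P-position: the player to move is in a losing position under optimal play; Ana is about to move from it and so loses — Ben wins.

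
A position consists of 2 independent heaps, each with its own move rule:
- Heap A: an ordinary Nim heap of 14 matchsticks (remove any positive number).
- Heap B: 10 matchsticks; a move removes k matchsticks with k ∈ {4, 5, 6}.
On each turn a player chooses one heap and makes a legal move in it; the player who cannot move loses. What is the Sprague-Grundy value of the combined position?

Heap A is a plain Nim heap of size 14, so its Grundy value is 14.
For heap B, compute g(0), g(1), … with moves {4, 5, 6}:
g(0) = mex{} = 0
g(1) = mex{} = 0
g(2) = mex{} = 0
g(3) = mex{} = 0
g(4) = mex{0} = 1
g(5) = mex{0} = 1
g(6) = mex{0} = 1
g(7) = mex{0} = 1
g(8) = mex{0,1} = 2
g(9) = mex{0,1} = 2
g(10) = mex{1} = 0
So g(10) = 0.
By the Sprague-Grundy theorem, the Grundy value of a sum of independent games is the XOR of the component values.
Combined value = 14 XOR 0 = 14.

14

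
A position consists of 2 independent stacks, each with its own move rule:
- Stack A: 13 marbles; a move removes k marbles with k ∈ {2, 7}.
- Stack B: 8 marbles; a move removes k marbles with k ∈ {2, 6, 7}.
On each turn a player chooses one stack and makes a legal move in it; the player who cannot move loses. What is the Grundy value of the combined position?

2

Build the Grundy sequence for stack A with g(k) = mex{g(k−s) : s ∈ {2, 7}, s ≤ k}:
g(0) = mex{} = 0
g(1) = mex{} = 0
g(2) = mex{0} = 1
g(3) = mex{0} = 1
g(4) = mex{1} = 0
g(5) = mex{1} = 0
g(6) = mex{0} = 1
g(7) = mex{0} = 1
g(8) = mex{0,1} = 2
g(9) = mex{1} = 0
g(10) = mex{1,2} = 0
g(11) = mex{0} = 1
g(12) = mex{0} = 1
g(13) = mex{1} = 0
So g(13) = 0.
Build the Grundy sequence for stack B with g(k) = mex{g(k−s) : s ∈ {2, 6, 7}, s ≤ k}:
k:     0  1  2  3  4  5  6  7  8
g(k):  0  0  1  1  0  0  1  1  2
So g(8) = 2.
By the Sprague-Grundy theorem, the Grundy value of a sum of independent games is the XOR of the component values.
Combined value = 0 ⊕ 2 = 2.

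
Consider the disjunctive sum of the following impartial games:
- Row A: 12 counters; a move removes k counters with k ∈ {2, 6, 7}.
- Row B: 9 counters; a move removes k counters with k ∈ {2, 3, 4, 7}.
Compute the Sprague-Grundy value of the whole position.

Grundy values for row A (subtraction set {2, 6, 7}):
k:     0  1  2  3  4  5  6  7  8  9 10 11 12
g(k):  0  0  1  1  0  0  1  1  2  0  3  1  2
So g(12) = 2.
Build the Grundy sequence for row B with g(k) = mex{g(k−s) : s ∈ {2, 3, 4, 7}, s ≤ k}:
g(0) = mex{} = 0
g(1) = mex{} = 0
g(2) = mex{0} = 1
g(3) = mex{0} = 1
g(4) = mex{0,1} = 2
g(5) = mex{0,1} = 2
g(6) = mex{1,2} = 0
g(7) = mex{0,1,2} = 3
g(8) = mex{0,2} = 1
g(9) = mex{0,1,2,3} = 4
So g(9) = 4.
The value of a disjunctive sum is the nim-sum of the parts.
Combined value = 2 XOR 4 = 6.

6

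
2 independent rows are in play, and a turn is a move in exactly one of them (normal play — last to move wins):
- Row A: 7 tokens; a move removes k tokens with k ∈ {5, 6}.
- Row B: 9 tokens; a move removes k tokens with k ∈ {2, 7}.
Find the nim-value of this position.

1

Build the Grundy sequence for row A with g(k) = mex{g(k−s) : s ∈ {5, 6}, s ≤ k}:
g(0) = mex{} = 0
g(1) = mex{} = 0
g(2) = mex{} = 0
g(3) = mex{} = 0
g(4) = mex{} = 0
g(5) = mex{0} = 1
g(6) = mex{0} = 1
g(7) = mex{0} = 1
So g(7) = 1.
Build the Grundy sequence for row B with g(k) = mex{g(k−s) : s ∈ {2, 7}, s ≤ k}:
k:     0  1  2  3  4  5  6  7  8  9
g(k):  0  0  1  1  0  0  1  1  2  0
So g(9) = 0.
The value of a disjunctive sum is the nim-sum of the parts.
Combined value = 1 XOR 0 = 1.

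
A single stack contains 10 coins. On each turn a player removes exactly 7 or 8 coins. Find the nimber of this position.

1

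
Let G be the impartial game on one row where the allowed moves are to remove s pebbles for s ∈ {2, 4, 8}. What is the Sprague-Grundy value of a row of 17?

Compute g(0), g(1), … for moves {2, 4, 8}:
k:     0  1  2  3  4  5  6  7  8  9 10 11 12 13 14 15 16 17
g(k):  0  0  1  1  2  2  0  0  1  1  2  2  0  0  1  1  2  2
So g(17) = 2.

2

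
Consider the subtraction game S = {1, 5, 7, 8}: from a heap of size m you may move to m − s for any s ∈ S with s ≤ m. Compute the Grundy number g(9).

Grundy values for subtraction set {1, 5, 7, 8}:
g(0) = mex{} = 0
g(1) = mex{0} = 1
g(2) = mex{1} = 0
g(3) = mex{0} = 1
g(4) = mex{1} = 0
g(5) = mex{0} = 1
g(6) = mex{1} = 0
g(7) = mex{0} = 1
g(8) = mex{0,1} = 2
g(9) = mex{0,1,2} = 3
So g(9) = 3.

3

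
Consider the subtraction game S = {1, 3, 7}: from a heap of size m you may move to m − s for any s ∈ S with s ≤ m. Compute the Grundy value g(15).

Compute g(0), g(1), … for moves {1, 3, 7}:
k:     0  1  2  3  4  5  6  7  8  9 10 11 12 13 14 15
g(k):  0  1  0  1  0  1  0  1  0  1  0  1  0  1  0  1
So g(15) = 1.

1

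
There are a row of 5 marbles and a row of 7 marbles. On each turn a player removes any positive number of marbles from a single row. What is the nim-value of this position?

2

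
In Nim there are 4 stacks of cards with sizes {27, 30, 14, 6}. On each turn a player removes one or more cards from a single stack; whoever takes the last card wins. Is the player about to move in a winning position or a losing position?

Compute the nim-sum pairwise:
27 ^ 30 = 5
5 ^ 14 = 11
11 ^ 6 = 13
The nim-sum is 13 ≠ 0, so this is an N-position: the player to move can win.

Winning position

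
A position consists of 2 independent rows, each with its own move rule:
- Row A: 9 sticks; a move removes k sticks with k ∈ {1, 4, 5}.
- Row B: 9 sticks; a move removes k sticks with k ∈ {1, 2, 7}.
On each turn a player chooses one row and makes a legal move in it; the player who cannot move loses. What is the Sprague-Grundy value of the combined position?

1

Build the Grundy sequence for row A with g(k) = mex{g(k−s) : s ∈ {1, 4, 5}, s ≤ k}:
g(0) = mex{} = 0
g(1) = mex{0} = 1
g(2) = mex{1} = 0
g(3) = mex{0} = 1
g(4) = mex{0,1} = 2
g(5) = mex{0,1,2} = 3
g(6) = mex{0,1,3} = 2
g(7) = mex{0,1,2} = 3
g(8) = mex{1,2,3} = 0
g(9) = mex{0,2,3} = 1
So g(9) = 1.
For row B, compute g(0), g(1), … with moves {1, 2, 7}:
k:     0  1  2  3  4  5  6  7  8  9
g(k):  0  1  2  0  1  2  0  1  2  0
So g(9) = 0.
The value of a disjunctive sum is the nim-sum of the parts.
Combined value = 1 ⊕ 0 = 1.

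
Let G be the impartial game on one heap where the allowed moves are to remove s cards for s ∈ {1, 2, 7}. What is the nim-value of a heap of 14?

Grundy values for subtraction set {1, 2, 7}:
g(0) = mex{} = 0
g(1) = mex{0} = 1
g(2) = mex{0,1} = 2
g(3) = mex{1,2} = 0
g(4) = mex{0,2} = 1
g(5) = mex{0,1} = 2
g(6) = mex{1,2} = 0
g(7) = mex{0,2} = 1
g(8) = mex{0,1} = 2
g(9) = mex{1,2} = 0
g(10) = mex{0,2} = 1
g(11) = mex{0,1} = 2
g(12) = mex{1,2} = 0
g(13) = mex{0,2} = 1
g(14) = mex{0,1} = 2
So g(14) = 2.

2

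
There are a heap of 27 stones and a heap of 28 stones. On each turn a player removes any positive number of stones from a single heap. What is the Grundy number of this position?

7

Nim-sum: 27 ^ 28 = 7.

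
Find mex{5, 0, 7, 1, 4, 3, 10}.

2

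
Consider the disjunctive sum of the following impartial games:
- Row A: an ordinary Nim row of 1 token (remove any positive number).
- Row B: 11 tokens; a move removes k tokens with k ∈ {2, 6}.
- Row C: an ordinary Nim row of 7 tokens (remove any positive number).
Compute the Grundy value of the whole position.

Row A is a plain Nim row of size 1, so its Grundy value is 1.
Grundy values for row B (subtraction set {2, 6}):
k:     0  1  2  3  4  5  6  7  8  9 10 11
g(k):  0  0  1  1  0  0  1  1  0  0  1  1
So g(11) = 1.
Row C is a plain Nim row of size 7, so its Grundy value is 7.
The value of a disjunctive sum is the nim-sum of the parts.
Combined value = 1 XOR 1 XOR 7 = 7.

7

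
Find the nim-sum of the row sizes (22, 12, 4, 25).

In binary:
  10110  (22)
  01100  (12)
  00100  (4)
  11001  (25)
  -----
  00111  (7)

7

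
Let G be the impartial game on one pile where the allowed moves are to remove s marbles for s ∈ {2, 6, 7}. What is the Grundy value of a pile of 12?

2

Compute g(0), g(1), … for moves {2, 6, 7}:
k:     0  1  2  3  4  5  6  7  8  9 10 11 12
g(k):  0  0  1  1  0  0  1  1  2  0  3  1  2
So g(12) = 2.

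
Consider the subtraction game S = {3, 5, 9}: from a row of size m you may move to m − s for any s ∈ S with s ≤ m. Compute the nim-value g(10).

3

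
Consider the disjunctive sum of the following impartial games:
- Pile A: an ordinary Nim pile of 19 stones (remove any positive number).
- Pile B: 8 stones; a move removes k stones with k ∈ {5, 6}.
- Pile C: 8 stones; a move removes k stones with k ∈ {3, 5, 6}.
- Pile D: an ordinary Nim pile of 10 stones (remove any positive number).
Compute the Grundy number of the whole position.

26

Pile A is a plain Nim pile of size 19, so its Grundy value is 19.
Build the Grundy sequence for pile B with g(k) = mex{g(k−s) : s ∈ {5, 6}, s ≤ k}:
g(0) = mex{} = 0
g(1) = mex{} = 0
g(2) = mex{} = 0
g(3) = mex{} = 0
g(4) = mex{} = 0
g(5) = mex{0} = 1
g(6) = mex{0} = 1
g(7) = mex{0} = 1
g(8) = mex{0} = 1
So g(8) = 1.
Build the Grundy sequence for pile C with g(k) = mex{g(k−s) : s ∈ {3, 5, 6}, s ≤ k}:
g(0) = mex{} = 0
g(1) = mex{} = 0
g(2) = mex{} = 0
g(3) = mex{0} = 1
g(4) = mex{0} = 1
g(5) = mex{0} = 1
g(6) = mex{0,1} = 2
g(7) = mex{0,1} = 2
g(8) = mex{0,1} = 2
So g(8) = 2.
Pile D is a plain Nim pile of size 10, so its Grundy value is 10.
The value of a disjunctive sum is the nim-sum of the parts.
Combined value = 19 ⊕ 1 ⊕ 2 ⊕ 10 = 26.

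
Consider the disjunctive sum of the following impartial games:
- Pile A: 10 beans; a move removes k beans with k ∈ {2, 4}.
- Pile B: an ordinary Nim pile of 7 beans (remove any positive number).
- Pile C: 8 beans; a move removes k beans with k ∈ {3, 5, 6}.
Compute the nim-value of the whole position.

Grundy values for pile A (subtraction set {2, 4}):
k:     0  1  2  3  4  5  6  7  8  9 10
g(k):  0  0  1  1  2  2  0  0  1  1  2
So g(10) = 2.
Pile B is a plain Nim pile of size 7, so its Grundy value is 7.
Build the Grundy sequence for pile C with g(k) = mex{g(k−s) : s ∈ {3, 5, 6}, s ≤ k}:
g(0) = mex{} = 0
g(1) = mex{} = 0
g(2) = mex{} = 0
g(3) = mex{0} = 1
g(4) = mex{0} = 1
g(5) = mex{0} = 1
g(6) = mex{0,1} = 2
g(7) = mex{0,1} = 2
g(8) = mex{0,1} = 2
So g(8) = 2.
By the Sprague-Grundy theorem, the Grundy value of a sum of independent games is the XOR of the component values.
Combined value = 2 ⊕ 7 ⊕ 2 = 7.

7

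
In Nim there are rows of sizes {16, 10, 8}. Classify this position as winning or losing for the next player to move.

Winning position

Nim-sum: 16 ⊕ 10 ⊕ 8 = 18.
The nim-sum is 18 ≠ 0, so this is an N-position: the player to move can win.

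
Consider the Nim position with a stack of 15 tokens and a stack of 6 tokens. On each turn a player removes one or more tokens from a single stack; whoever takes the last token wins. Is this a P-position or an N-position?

Compute the nim-sum pairwise:
15 ⊕ 6 = 9
The nim-sum is 9 ≠ 0, so this is an N-position: the player to move can win.

N-position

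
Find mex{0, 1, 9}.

2

The values 0, 1 are all present; 2 is the first non-negative integer missing from the set.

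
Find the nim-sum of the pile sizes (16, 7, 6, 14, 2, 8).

In binary:
  10000  (16)
  00111  (7)
  00110  (6)
  01110  (14)
  00010  (2)
  01000  (8)
  -----
  10101  (21)

21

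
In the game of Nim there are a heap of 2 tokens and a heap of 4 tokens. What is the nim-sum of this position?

Nim-sum: 2 ^ 4 = 6.

6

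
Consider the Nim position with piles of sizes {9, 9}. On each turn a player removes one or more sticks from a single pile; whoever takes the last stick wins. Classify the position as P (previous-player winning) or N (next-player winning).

Compute the nim-sum pairwise:
9 XOR 9 = 0
The nim-sum is 0, so this is a P-position: the player to move is in a losing position under optimal play.

P-position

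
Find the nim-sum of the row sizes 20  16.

4

Write each in binary and XOR column by column:
  10100  (20)
  10000  (16)
  -----
  00100  (4)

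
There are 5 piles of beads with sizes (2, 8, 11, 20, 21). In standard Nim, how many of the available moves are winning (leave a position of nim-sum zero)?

In binary:
  00010  (2)
  01000  (8)
  01011  (11)
  10100  (20)
  10101  (21)
  -----
  00000  (0)
The nim-sum is already 0, so every move leaves a nonzero nim-sum — there are no winning moves.

0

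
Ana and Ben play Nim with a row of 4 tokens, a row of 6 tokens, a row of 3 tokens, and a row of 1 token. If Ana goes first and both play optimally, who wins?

Ben wins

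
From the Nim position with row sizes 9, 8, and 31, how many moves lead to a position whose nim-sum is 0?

1

In binary:
  01001  (9)
  01000  (8)
  11111  (31)
  -----
  11110  (30)
The overall nim-sum is X = 30. A row of size p has a winning move iff p XOR X < p (reduce it to p XOR X).
  9: 9 XOR 30 = 23 ≥ 9 — no move.
  8: 8 XOR 30 = 22 ≥ 8 — no move.
  31: 31 XOR 30 = 1 < 31 — winning move (to 1).
That gives 1 winning move.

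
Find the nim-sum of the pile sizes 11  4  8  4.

Nim-sum: 11 XOR 4 XOR 8 XOR 4 = 3.

3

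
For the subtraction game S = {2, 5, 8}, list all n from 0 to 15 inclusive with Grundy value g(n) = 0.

Build the Grundy sequence with g(k) = mex{g(k−s) : s ∈ {2, 5, 8}, s ≤ k}:
k:     0  1  2  3  4  5  6  7  8  9 10 11 12 13 14 15
g(k):  0  0  1  1  0  2  1  0  2  1  0  0  1  1  0  2
The P-positions (g = 0) in 0..15 are 0, 1, 4, 7, 10, 11, 14.

0, 1, 4, 7, 10, 11, 14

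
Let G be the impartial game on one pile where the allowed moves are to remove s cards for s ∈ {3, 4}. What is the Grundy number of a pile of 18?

1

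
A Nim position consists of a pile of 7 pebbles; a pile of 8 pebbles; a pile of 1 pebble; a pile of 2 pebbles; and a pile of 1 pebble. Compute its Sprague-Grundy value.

13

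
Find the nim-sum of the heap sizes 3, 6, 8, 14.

3

Bitwise XOR of the heap sizes:
  0011  (3)
  0110  (6)
  1000  (8)
  1110  (14)
  ----
  0011  (3)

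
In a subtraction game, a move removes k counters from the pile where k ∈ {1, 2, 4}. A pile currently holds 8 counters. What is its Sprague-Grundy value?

Build the Grundy sequence with g(k) = mex{g(k−s) : s ∈ {1, 2, 4}, s ≤ k}:
g(0) = mex{} = 0
g(1) = mex{0} = 1
g(2) = mex{0,1} = 2
g(3) = mex{1,2} = 0
g(4) = mex{0,2} = 1
g(5) = mex{0,1} = 2
g(6) = mex{1,2} = 0
g(7) = mex{0,2} = 1
g(8) = mex{0,1} = 2
So g(8) = 2.

2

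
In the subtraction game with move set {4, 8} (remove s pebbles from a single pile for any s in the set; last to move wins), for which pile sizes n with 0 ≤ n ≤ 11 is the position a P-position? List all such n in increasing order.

0, 1, 2, 3

Compute g(0), g(1), … for moves {4, 8}:
k:     0  1  2  3  4  5  6  7  8  9 10 11
g(k):  0  0  0  0  1  1  1  1  2  2  2  2
The P-positions (g = 0) in 0..11 are 0, 1, 2, 3.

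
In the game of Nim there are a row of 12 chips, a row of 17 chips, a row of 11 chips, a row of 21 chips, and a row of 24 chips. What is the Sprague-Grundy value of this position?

Nim-sum: 12 ^ 17 ^ 11 ^ 21 ^ 24 = 27.

27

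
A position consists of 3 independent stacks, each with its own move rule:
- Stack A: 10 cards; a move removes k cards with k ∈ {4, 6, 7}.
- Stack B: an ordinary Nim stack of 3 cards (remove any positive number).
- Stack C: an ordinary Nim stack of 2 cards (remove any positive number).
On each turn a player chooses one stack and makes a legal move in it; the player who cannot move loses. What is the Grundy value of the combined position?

Build the Grundy sequence for stack A with g(k) = mex{g(k−s) : s ∈ {4, 6, 7}, s ≤ k}:
g(0) = mex{} = 0
g(1) = mex{} = 0
g(2) = mex{} = 0
g(3) = mex{} = 0
g(4) = mex{0} = 1
g(5) = mex{0} = 1
g(6) = mex{0} = 1
g(7) = mex{0} = 1
g(8) = mex{0,1} = 2
g(9) = mex{0,1} = 2
g(10) = mex{0,1} = 2
So g(10) = 2.
Stack B is a plain Nim stack of size 3, so its Grundy value is 3.
Stack C is a plain Nim stack of size 2, so its Grundy value is 2.
The value of a disjunctive sum is the nim-sum of the parts.
Combined value = 2 ⊕ 3 ⊕ 2 = 3.

3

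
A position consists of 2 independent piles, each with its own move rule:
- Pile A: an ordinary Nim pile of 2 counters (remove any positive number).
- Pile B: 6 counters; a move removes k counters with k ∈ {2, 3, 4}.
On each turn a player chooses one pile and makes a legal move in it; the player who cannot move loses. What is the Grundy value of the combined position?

2

Pile A is a plain Nim pile of size 2, so its Grundy value is 2.
For pile B, compute g(0), g(1), … with moves {2, 3, 4}:
g(0) = mex{} = 0
g(1) = mex{} = 0
g(2) = mex{0} = 1
g(3) = mex{0} = 1
g(4) = mex{0,1} = 2
g(5) = mex{0,1} = 2
g(6) = mex{1,2} = 0
So g(6) = 0.
The value of a disjunctive sum is the nim-sum of the parts.
Combined value = 2 ⊕ 0 = 2.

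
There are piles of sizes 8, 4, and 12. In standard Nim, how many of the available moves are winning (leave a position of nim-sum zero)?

Compute the nim-sum pairwise:
8 ⊕ 4 = 12
12 ⊕ 12 = 0
The nim-sum is already 0, so every move leaves a nonzero nim-sum — there are no winning moves.

0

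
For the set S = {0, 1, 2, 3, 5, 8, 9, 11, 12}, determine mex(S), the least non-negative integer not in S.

4

The values 0, 1, 2, 3 are all present; 4 is the first non-negative integer missing from the set.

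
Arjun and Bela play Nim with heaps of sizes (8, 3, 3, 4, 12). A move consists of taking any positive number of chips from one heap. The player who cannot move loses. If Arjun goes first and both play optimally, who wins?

Bela wins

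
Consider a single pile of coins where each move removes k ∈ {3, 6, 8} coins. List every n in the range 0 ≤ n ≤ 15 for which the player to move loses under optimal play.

Compute g(0), g(1), … for moves {3, 6, 8}:
k:     0  1  2  3  4  5  6  7  8  9 10 11 12 13 14 15
g(k):  0  0  0  1  1  1  2  2  2  3  3  0  0  0  1  1
The P-positions (g = 0) in 0..15 are 0, 1, 2, 11, 12, 13.

0, 1, 2, 11, 12, 13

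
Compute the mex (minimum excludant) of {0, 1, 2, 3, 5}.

4

The values 0, 1, 2, 3 are all present; 4 is the first non-negative integer missing from the set.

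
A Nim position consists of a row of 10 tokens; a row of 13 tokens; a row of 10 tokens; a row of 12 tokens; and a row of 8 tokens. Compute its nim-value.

9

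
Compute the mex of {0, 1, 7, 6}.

2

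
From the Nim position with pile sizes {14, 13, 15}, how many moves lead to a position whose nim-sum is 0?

3

Nim-sum: 14 ^ 13 ^ 15 = 12.
The overall nim-sum is X = 12. A pile of size p has a winning move iff p XOR X < p (reduce it to p XOR X).
  14: 14 XOR 12 = 2 < 14 — winning move (to 2).
  13: 13 XOR 12 = 1 < 13 — winning move (to 1).
  15: 15 XOR 12 = 3 < 15 — winning move (to 3).
That gives 3 winning moves.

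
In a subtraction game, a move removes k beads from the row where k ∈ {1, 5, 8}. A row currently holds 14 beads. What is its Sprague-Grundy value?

Compute g(0), g(1), … for moves {1, 5, 8}:
g(0) = mex{} = 0
g(1) = mex{0} = 1
g(2) = mex{1} = 0
g(3) = mex{0} = 1
g(4) = mex{1} = 0
g(5) = mex{0} = 1
g(6) = mex{1} = 0
g(7) = mex{0} = 1
g(8) = mex{0,1} = 2
g(9) = mex{0,1,2} = 3
g(10) = mex{0,1,3} = 2
g(11) = mex{0,1,2} = 3
g(12) = mex{0,1,3} = 2
g(13) = mex{1,2} = 0
g(14) = mex{0,3} = 1
So g(14) = 1.

1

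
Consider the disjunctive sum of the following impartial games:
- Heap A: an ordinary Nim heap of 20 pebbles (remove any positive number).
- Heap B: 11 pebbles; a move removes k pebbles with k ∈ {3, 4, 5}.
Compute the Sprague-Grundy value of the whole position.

21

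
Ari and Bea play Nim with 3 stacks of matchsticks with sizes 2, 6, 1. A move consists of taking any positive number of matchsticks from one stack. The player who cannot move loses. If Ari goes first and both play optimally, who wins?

Ari wins

Bitwise XOR of the heap sizes:
  010  (2)
  110  (6)
  001  (1)
  ---
  101  (5)
The nim-sum is 5 ≠ 0, so this is an N-position: the player to move can win; Ari has a winning move.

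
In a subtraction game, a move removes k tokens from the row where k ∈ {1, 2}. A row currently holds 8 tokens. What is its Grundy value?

Build the Grundy sequence with g(k) = mex{g(k−s) : s ∈ {1, 2}, s ≤ k}:
k:     0  1  2  3  4  5  6  7  8
g(k):  0  1  2  0  1  2  0  1  2
So g(8) = 2.

2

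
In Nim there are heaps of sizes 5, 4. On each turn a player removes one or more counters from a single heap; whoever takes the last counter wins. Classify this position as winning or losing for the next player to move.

Bitwise XOR of the heap sizes:
  101  (5)
  100  (4)
  ---
  001  (1)
The nim-sum is 1 ≠ 0, so this is an N-position: the player to move can win.

Winning position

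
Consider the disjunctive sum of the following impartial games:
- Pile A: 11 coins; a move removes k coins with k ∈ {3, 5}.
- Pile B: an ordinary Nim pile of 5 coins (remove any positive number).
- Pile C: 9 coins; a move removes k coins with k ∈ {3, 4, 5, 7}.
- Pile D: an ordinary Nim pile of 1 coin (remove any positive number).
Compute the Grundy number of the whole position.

6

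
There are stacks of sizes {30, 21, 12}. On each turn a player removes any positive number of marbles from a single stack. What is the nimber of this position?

7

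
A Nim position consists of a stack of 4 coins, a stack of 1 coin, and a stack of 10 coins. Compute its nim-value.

15

Compute the nim-sum pairwise:
4 ^ 1 = 5
5 ^ 10 = 15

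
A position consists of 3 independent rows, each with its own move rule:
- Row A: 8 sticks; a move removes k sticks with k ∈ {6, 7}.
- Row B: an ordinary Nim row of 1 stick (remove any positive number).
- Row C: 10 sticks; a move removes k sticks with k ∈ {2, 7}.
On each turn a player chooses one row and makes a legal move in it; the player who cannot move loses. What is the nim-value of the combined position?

0

For row A, compute g(0), g(1), … with moves {6, 7}:
k:     0  1  2  3  4  5  6  7  8
g(k):  0  0  0  0  0  0  1  1  1
So g(8) = 1.
Row B is a plain Nim row of size 1, so its Grundy value is 1.
For row C, compute g(0), g(1), … with moves {2, 7}:
k:     0  1  2  3  4  5  6  7  8  9 10
g(k):  0  0  1  1  0  0  1  1  2  0  0
So g(10) = 0.
By the Sprague-Grundy theorem, the Grundy value of a sum of independent games is the XOR of the component values.
Combined value = 1 XOR 1 XOR 0 = 0.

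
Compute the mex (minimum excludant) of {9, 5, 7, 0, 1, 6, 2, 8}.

The values 0, 1, 2 are all present; 3 is the first non-negative integer missing from the set.

3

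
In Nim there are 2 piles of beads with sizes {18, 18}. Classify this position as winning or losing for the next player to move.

Compute the nim-sum pairwise:
18 XOR 18 = 0
The nim-sum is 0, so this is a P-position: the player to move is in a losing position under optimal play.

Losing position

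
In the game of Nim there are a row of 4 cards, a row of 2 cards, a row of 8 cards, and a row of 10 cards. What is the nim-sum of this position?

4

Nim-sum: 4 ^ 2 ^ 8 ^ 10 = 4.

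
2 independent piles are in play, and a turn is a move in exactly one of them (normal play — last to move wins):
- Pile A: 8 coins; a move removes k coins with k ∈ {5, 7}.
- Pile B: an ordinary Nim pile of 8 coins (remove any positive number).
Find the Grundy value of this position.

Build the Grundy sequence for pile A with g(k) = mex{g(k−s) : s ∈ {5, 7}, s ≤ k}:
g(0) = mex{} = 0
g(1) = mex{} = 0
g(2) = mex{} = 0
g(3) = mex{} = 0
g(4) = mex{} = 0
g(5) = mex{0} = 1
g(6) = mex{0} = 1
g(7) = mex{0} = 1
g(8) = mex{0} = 1
So g(8) = 1.
Pile B is a plain Nim pile of size 8, so its Grundy value is 8.
By the Sprague-Grundy theorem, the Grundy value of a sum of independent games is the XOR of the component values.
Combined value = 1 XOR 8 = 9.

9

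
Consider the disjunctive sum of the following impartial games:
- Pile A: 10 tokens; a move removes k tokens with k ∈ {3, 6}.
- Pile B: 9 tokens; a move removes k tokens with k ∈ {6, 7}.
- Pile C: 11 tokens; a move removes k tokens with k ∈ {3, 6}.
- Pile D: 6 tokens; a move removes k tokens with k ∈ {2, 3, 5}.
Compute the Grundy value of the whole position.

For pile A, compute g(0), g(1), … with moves {3, 6}:
k:     0  1  2  3  4  5  6  7  8  9 10
g(k):  0  0  0  1  1  1  2  2  2  0  0
So g(10) = 0.
Grundy values for pile B (subtraction set {6, 7}):
k:     0  1  2  3  4  5  6  7  8  9
g(k):  0  0  0  0  0  0  1  1  1  1
So g(9) = 1.
For pile C, compute g(0), g(1), … with moves {3, 6}:
k:     0  1  2  3  4  5  6  7  8  9 10 11
g(k):  0  0  0  1  1  1  2  2  2  0  0  0
So g(11) = 0.
Grundy values for pile D (subtraction set {2, 3, 5}):
g(0) = mex{} = 0
g(1) = mex{} = 0
g(2) = mex{0} = 1
g(3) = mex{0} = 1
g(4) = mex{0,1} = 2
g(5) = mex{0,1} = 2
g(6) = mex{0,1,2} = 3
So g(6) = 3.
The value of a disjunctive sum is the nim-sum of the parts.
Combined value = 0 XOR 1 XOR 0 XOR 3 = 2.

2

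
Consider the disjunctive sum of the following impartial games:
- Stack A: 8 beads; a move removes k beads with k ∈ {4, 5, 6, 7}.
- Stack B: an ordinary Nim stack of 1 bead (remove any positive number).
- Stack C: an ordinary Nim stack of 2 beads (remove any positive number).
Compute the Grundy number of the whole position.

Grundy values for stack A (subtraction set {4, 5, 6, 7}):
g(0) = mex{} = 0
g(1) = mex{} = 0
g(2) = mex{} = 0
g(3) = mex{} = 0
g(4) = mex{0} = 1
g(5) = mex{0} = 1
g(6) = mex{0} = 1
g(7) = mex{0} = 1
g(8) = mex{0,1} = 2
So g(8) = 2.
Stack B is a plain Nim stack of size 1, so its Grundy value is 1.
Stack C is a plain Nim stack of size 2, so its Grundy value is 2.
By the Sprague-Grundy theorem, the Grundy value of a sum of independent games is the XOR of the component values.
Combined value = 2 ⊕ 1 ⊕ 2 = 1.

1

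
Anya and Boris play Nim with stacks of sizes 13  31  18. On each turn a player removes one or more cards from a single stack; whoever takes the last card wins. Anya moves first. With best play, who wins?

Nim-sum: 13 ^ 31 ^ 18 = 0.
The nim-sum is 0, so this is a P-position: the player to move is in a losing position under optimal play; Anya is about to move from it and so loses — Boris wins.

Boris wins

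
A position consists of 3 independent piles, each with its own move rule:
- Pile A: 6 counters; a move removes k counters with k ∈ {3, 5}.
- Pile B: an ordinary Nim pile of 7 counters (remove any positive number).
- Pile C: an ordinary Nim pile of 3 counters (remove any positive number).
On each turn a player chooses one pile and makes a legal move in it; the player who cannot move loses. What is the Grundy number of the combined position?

Grundy values for pile A (subtraction set {3, 5}):
g(0) = mex{} = 0
g(1) = mex{} = 0
g(2) = mex{} = 0
g(3) = mex{0} = 1
g(4) = mex{0} = 1
g(5) = mex{0} = 1
g(6) = mex{0,1} = 2
So g(6) = 2.
Pile B is a plain Nim pile of size 7, so its Grundy value is 7.
Pile C is a plain Nim pile of size 3, so its Grundy value is 3.
The value of a disjunctive sum is the nim-sum of the parts.
Combined value = 2 ⊕ 7 ⊕ 3 = 6.

6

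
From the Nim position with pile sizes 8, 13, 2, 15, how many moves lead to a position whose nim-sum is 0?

3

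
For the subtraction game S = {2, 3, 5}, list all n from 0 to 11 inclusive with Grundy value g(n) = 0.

0, 1, 7, 8

Compute g(0), g(1), … for moves {2, 3, 5}:
g(0) = mex{} = 0
g(1) = mex{} = 0
g(2) = mex{0} = 1
g(3) = mex{0} = 1
g(4) = mex{0,1} = 2
g(5) = mex{0,1} = 2
g(6) = mex{0,1,2} = 3
g(7) = mex{1,2} = 0
g(8) = mex{1,2,3} = 0
g(9) = mex{0,2,3} = 1
g(10) = mex{0,2} = 1
g(11) = mex{0,1,3} = 2
The P-positions (g = 0) in 0..11 are 0, 1, 7, 8.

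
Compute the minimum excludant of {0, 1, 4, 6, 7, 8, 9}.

2

The values 0, 1 are all present; 2 is the first non-negative integer missing from the set.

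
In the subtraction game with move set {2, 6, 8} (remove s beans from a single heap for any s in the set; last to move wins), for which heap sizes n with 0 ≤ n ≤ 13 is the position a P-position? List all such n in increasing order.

Build the Grundy sequence with g(k) = mex{g(k−s) : s ∈ {2, 6, 8}, s ≤ k}:
k:     0  1  2  3  4  5  6  7  8  9 10 11 12 13
g(k):  0  0  1  1  0  0  1  1  2  2  3  3  2  2
The P-positions (g = 0) in 0..13 are 0, 1, 4, 5.

0, 1, 4, 5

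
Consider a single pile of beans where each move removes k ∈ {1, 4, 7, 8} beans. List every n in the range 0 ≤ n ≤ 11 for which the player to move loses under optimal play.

0, 2, 5, 11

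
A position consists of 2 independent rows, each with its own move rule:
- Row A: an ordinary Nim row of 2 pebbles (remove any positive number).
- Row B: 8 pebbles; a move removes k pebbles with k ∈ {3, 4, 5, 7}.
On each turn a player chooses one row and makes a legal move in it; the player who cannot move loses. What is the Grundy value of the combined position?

0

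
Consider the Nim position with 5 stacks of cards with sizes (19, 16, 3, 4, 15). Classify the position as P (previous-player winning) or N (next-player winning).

Compute the nim-sum pairwise:
19 ^ 16 = 3
3 ^ 3 = 0
0 ^ 4 = 4
4 ^ 15 = 11
The nim-sum is 11 ≠ 0, so this is an N-position: the player to move can win.

N-position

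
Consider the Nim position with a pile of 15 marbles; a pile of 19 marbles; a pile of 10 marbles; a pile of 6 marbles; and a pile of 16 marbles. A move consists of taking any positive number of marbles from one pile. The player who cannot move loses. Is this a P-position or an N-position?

P-position

Compute the nim-sum pairwise:
15 ^ 19 = 28
28 ^ 10 = 22
22 ^ 6 = 16
16 ^ 16 = 0
The nim-sum is 0, so this is a P-position: the player to move is in a losing position under optimal play.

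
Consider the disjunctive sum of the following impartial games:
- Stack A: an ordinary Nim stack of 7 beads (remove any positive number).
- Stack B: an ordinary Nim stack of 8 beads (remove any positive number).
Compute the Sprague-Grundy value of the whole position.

15

Stack A is a plain Nim stack of size 7, so its Grundy value is 7.
Stack B is a plain Nim stack of size 8, so its Grundy value is 8.
By the Sprague-Grundy theorem, the Grundy value of a sum of independent games is the XOR of the component values.
Combined value = 7 ⊕ 8 = 15.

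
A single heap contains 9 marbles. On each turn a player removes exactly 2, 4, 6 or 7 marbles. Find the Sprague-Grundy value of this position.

Compute g(0), g(1), … for moves {2, 4, 6, 7}:
k:     0  1  2  3  4  5  6  7  8  9
g(k):  0  0  1  1  2  2  3  3  4  0
So g(9) = 0.

0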